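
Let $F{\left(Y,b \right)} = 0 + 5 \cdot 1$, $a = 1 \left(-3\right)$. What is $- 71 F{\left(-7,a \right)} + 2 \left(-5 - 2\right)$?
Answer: $-369$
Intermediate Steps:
$a = -3$
$F{\left(Y,b \right)} = 5$ ($F{\left(Y,b \right)} = 0 + 5 = 5$)
$- 71 F{\left(-7,a \right)} + 2 \left(-5 - 2\right) = \left(-71\right) 5 + 2 \left(-5 - 2\right) = -355 + 2 \left(-7\right) = -355 - 14 = -369$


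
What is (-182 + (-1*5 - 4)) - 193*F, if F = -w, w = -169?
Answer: -32808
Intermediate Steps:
F = 169 (F = -1*(-169) = 169)
(-182 + (-1*5 - 4)) - 193*F = (-182 + (-1*5 - 4)) - 193*169 = (-182 + (-5 - 4)) - 32617 = (-182 - 9) - 32617 = -191 - 32617 = -32808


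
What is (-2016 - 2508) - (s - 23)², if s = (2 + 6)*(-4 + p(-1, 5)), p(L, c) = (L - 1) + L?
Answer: -10765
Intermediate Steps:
p(L, c) = -1 + 2*L (p(L, c) = (-1 + L) + L = -1 + 2*L)
s = -56 (s = (2 + 6)*(-4 + (-1 + 2*(-1))) = 8*(-4 + (-1 - 2)) = 8*(-4 - 3) = 8*(-7) = -56)
(-2016 - 2508) - (s - 23)² = (-2016 - 2508) - (-56 - 23)² = -4524 - 1*(-79)² = -4524 - 1*6241 = -4524 - 6241 = -10765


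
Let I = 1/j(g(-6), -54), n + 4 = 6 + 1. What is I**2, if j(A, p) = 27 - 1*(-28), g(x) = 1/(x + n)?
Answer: 1/3025 ≈ 0.00033058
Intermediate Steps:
n = 3 (n = -4 + (6 + 1) = -4 + 7 = 3)
g(x) = 1/(3 + x) (g(x) = 1/(x + 3) = 1/(3 + x))
j(A, p) = 55 (j(A, p) = 27 + 28 = 55)
I = 1/55 ≈ 0.018182
I**2 = (1/55)**2 = 1/3025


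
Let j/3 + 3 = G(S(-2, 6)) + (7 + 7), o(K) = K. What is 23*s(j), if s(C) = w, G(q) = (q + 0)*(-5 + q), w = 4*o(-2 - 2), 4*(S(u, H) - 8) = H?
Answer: -368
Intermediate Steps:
S(u, H) = 8 + H/4
w = -16 (w = 4*(-2 - 2) = 4*(-4) = -16)
G(q) = q*(-5 + q)
j = 645/4 (j = -9 + 3*((8 + (1/4)*6)*(-5 + (8 + (1/4)*6)) + (7 + 7)) = -9 + 3*((8 + 3/2)*(-5 + (8 + 3/2)) + 14) = -9 + 3*(19*(-5 + 19/2)/2 + 14) = -9 + 3*((19/2)*(9/2) + 14) = -9 + 3*(171/4 + 14) = -9 + 3*(227/4) = -9 + 681/4 = 645/4 ≈ 161.25)
s(C) = -16
23*s(j) = 23*(-16) = -368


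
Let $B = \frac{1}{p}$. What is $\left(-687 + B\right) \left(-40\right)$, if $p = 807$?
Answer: $\frac{22176320}{807} \approx 27480.0$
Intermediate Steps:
$B = \frac{1}{807} \approx 0.0012392$
$\left(-687 + B\right) \left(-40\right) = \left(-687 + \frac{1}{807}\right) \left(-40\right) = \left(- \frac{554408}{807}\right) \left(-40\right) = \frac{22176320}{807}$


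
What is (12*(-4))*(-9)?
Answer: 432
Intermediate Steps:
(12*(-4))*(-9) = -48*(-9) = 432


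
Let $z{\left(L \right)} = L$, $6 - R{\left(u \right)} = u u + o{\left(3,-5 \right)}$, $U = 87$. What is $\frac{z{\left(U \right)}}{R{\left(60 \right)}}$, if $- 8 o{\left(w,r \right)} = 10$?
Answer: $- \frac{348}{14371} \approx -0.024215$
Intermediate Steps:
$o{\left(w,r \right)} = - \frac{5}{4}$ ($o{\left(w,r \right)} = \left(- \frac{1}{8}\right) 10 = - \frac{5}{4}$)
$R{\left(u \right)} = \frac{29}{4} - u^{2}$ ($R{\left(u \right)} = 6 - \left(u u - \frac{5}{4}\right) = 6 - \left(u^{2} - \frac{5}{4}\right) = 6 - \left(- \frac{5}{4} + u^{2}\right) = \frac{29}{4} - u^{2}$)
$\frac{z{\left(U \right)}}{R{\left(60 \right)}} = \frac{87}{\frac{29}{4} - 60^{2}} = \frac{87}{\frac{29}{4} - 3600} = \frac{87}{- \frac{14371}{4}} = 87 \left(- \frac{4}{14371}\right) = - \frac{348}{14371}$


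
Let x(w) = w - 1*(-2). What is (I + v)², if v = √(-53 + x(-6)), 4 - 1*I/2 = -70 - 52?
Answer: (252 + I*√57)² ≈ 63447.0 + 3805.1*I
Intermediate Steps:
x(w) = 2 + w (x(w) = w + 2 = 2 + w)
I = 252 (I = 8 - 2*(-70 - 52) = 8 - 2*(-122) = 8 + 244 = 252)
v = I*√57 (v = √(-53 + (2 - 6)) = √(-53 - 4) = √(-57) = I*√57 ≈ 7.5498*I)
(I + v)² = (252 + I*√57)²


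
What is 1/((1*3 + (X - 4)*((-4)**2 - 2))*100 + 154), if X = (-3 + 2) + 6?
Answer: 1/1854 ≈ 0.00053937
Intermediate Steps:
X = 5 (X = -1 + 6 = 5)
1/((1*3 + (X - 4)*((-4)**2 - 2))*100 + 154) = 1/((1*3 + (5 - 4)*((-4)**2 - 2))*100 + 154) = 1/((3 + 1*(16 - 2))*100 + 154) = 1/((3 + 1*14)*100 + 154) = 1/((3 + 14)*100 + 154) = 1/(17*100 + 154) = 1/(1700 + 154) = 1/1854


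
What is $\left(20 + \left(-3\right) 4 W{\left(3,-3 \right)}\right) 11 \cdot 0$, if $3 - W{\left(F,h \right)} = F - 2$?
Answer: $0$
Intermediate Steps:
$W{\left(F,h \right)} = 5 - F$ ($W{\left(F,h \right)} = 3 - \left(F - 2\right) = 3 - \left(-2 + F\right) = 5 - F$)
$\left(20 + \left(-3\right) 4 W{\left(3,-3 \right)}\right) 11 \cdot 0 = \left(20 + \left(-3\right) 4 \left(5 - 3\right)\right) 11 \cdot 0 = \left(20 - 12 \left(5 - 3\right)\right) 0 = \left(20 - 24\right) 0 = \left(-4\right) 0 = 0$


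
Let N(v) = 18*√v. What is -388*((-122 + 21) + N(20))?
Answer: 39188 - 13968*√5 ≈ 7954.6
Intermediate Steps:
-388*((-122 + 21) + N(20)) = -388*((-122 + 21) + 18*√20) = -388*(-101 + 18*(2*√5)) = -388*(-101 + 36*√5) = 39188 - 13968*√5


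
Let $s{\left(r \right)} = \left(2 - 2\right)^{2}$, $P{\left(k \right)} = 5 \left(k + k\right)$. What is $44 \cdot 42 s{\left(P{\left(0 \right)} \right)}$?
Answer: $0$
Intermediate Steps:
$P{\left(k \right)} = 10 k$ ($P{\left(k \right)} = 5 \cdot 2 k = 10 k$)
$s{\left(r \right)} = 0$ ($s{\left(r \right)} = 0^{2} = 0$)
$44 \cdot 42 s{\left(P{\left(0 \right)} \right)} = 44 \cdot 42 \cdot 0 = 1848 \cdot 0 = 0$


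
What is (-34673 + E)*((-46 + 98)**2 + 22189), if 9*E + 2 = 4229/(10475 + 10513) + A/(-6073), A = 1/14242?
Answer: -640967941369748622899/742617444276 ≈ -8.6312e+8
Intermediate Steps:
A = 1/14242 ≈ 7.0215e-5
E = -1632400468745/8168791887036 (E = -2/9 + (4229/(10475 + 10513) + (1/14242)/(-6073))/9 = -2/9 + (4229/20988 + (1/14242)*(-1/6073))/9 = -2/9 + (4229*(1/20988) - 1/86491666)/9 = -2/9 + (4229/20988 - 1/86491666)/9 = -2/9 + (1/9)*(182886617263/907643543004) = -2/9 + 182886617263/8168791887036 = -1632400468745/8168791887036 ≈ -0.19983)
(-34673 + E)*((-46 + 98)**2 + 22189) = (-34673 - 1632400468745/8168791887036)*((-46 + 98)**2 + 22189) = -283238153499667973*(52**2 + 22189)/8168791887036 = -283238153499667973*(2704 + 22189)/8168791887036 = -283238153499667973/8168791887036*24893 = -640967941369748622899/742617444276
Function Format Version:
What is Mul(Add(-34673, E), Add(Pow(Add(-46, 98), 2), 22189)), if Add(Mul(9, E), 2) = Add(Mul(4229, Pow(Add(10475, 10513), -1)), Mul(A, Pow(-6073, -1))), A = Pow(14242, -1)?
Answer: Rational(-640967941369748622899, 742617444276) ≈ -8.6312e+8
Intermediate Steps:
A = Rational(1, 14242) ≈ 7.0215e-5
E = Rational(-1632400468745, 8168791887036) (E = Add(Rational(-2, 9), Mul(Rational(1, 9), Add(Mul(4229, Pow(Add(10475, 10513), -1)), Mul(Rational(1, 14242), Pow(-6073, -1))))) = Add(Rational(-2, 9), Mul(Rational(1, 9), Add(Mul(4229, Pow(20988, -1)), Mul(Rational(1, 14242), Rational(-1, 6073))))) = Add(Rational(-2, 9), Mul(Rational(1, 9), Add(Mul(4229, Rational(1, 20988)), Rational(-1, 86491666)))) = Add(Rational(-2, 9), Mul(Rational(1, 9), Add(Rational(4229, 20988), Rational(-1, 86491666)))) = Add(Rational(-2, 9), Mul(Rational(1, 9), Rational(182886617263, 907643543004))) = Add(Rational(-2, 9), Rational(182886617263, 8168791887036)) = Rational(-1632400468745, 8168791887036) ≈ -0.19983)
Mul(Add(-34673, E), Add(Pow(Add(-46, 98), 2), 22189)) = Mul(Add(-34673, Rational(-1632400468745, 8168791887036)), Add(Pow(Add(-46, 98), 2), 22189)) = Mul(Rational(-283238153499667973, 8168791887036), Add(Pow(52, 2), 22189)) = Mul(Rational(-283238153499667973, 8168791887036), Add(2704, 22189)) = Mul(Rational(-283238153499667973, 8168791887036), 24893) = Rational(-640967941369748622899, 742617444276)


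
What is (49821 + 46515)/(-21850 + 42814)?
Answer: 8028/1747 ≈ 4.5953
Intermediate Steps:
(49821 + 46515)/(-21850 + 42814) = 96336/20964 = 96336*(1/20964) = 8028/1747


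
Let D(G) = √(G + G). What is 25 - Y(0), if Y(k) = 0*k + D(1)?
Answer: 25 - √2 ≈ 23.586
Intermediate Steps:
D(G) = √2*√G (D(G) = √(2*G) = √2*√G)
Y(k) = √2 (Y(k) = 0*k + √2*√1 = 0 + √2*1 = 0 + √2 = √2)
25 - Y(0) = 25 - √2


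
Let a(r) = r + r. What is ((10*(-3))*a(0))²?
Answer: 0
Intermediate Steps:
a(r) = 2*r
((10*(-3))*a(0))² = ((10*(-3))*(2*0))² = (-30*0)² = 0² = 0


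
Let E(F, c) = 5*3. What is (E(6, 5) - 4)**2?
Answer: 121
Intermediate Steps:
E(F, c) = 15
(E(6, 5) - 4)**2 = (15 - 4)**2 = 11**2 = 121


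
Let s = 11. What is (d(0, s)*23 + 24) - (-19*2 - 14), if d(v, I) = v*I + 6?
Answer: 214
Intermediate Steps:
d(v, I) = 6 + I*v (d(v, I) = I*v + 6 = 6 + I*v)
(d(0, s)*23 + 24) - (-19*2 - 14) = ((6 + 11*0)*23 + 24) - (-19*2 - 14) = ((6 + 0)*23 + 24) - (-38 - 14) = (6*23 + 24) - 1*(-52) = (138 + 24) + 52 = 162 + 52 = 214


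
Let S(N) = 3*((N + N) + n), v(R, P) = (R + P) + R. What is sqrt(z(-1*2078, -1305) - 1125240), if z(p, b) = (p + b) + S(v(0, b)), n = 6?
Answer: I*sqrt(1136435) ≈ 1066.0*I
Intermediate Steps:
v(R, P) = P + 2*R (v(R, P) = (P + R) + R = P + 2*R)
S(N) = 18 + 6*N (S(N) = 3*((N + N) + 6) = 3*(2*N + 6) = 3*(6 + 2*N) = 18 + 6*N)
z(p, b) = 18 + p + 7*b (z(p, b) = (p + b) + (18 + 6*(b + 2*0)) = (b + p) + (18 + 6*(b + 0)) = (b + p) + (18 + 6*b) = 18 + p + 7*b)
sqrt(z(-1*2078, -1305) - 1125240) = sqrt((18 - 1*2078 + 7*(-1305)) - 1125240) = sqrt((18 - 2078 - 9135) - 1125240) = sqrt(-11195 - 1125240) = sqrt(-1136435) = I*sqrt(1136435)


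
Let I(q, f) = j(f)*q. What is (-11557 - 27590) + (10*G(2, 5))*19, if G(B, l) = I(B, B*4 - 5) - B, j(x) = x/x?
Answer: -39147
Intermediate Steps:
j(x) = 1
I(q, f) = q (I(q, f) = 1*q = q)
G(B, l) = 0 (G(B, l) = B - B = 0)
(-11557 - 27590) + (10*G(2, 5))*19 = (-11557 - 27590) + (10*0)*19 = -39147 + 0*19 = -39147 + 0 = -39147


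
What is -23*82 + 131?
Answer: -1755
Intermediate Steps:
-23*82 + 131 = -1886 + 131 = -1755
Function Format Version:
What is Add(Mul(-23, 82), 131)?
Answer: -1755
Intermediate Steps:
Add(Mul(-23, 82), 131) = Add(-1886, 131) = -1755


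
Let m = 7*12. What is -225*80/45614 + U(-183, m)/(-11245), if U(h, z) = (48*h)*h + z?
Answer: -36764734692/256464715 ≈ -143.35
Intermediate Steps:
m = 84
U(h, z) = z + 48*h² (U(h, z) = 48*h² + z = z + 48*h²)
-225*80/45614 + U(-183, m)/(-11245) = -225*80/45614 + (84 + 48*(-183)²)/(-11245) = -18000*1/45614 + (84 + 48*33489)*(-1/11245) = -9000/22807 + (84 + 1607472)*(-1/11245) = -9000/22807 + 1607556*(-1/11245) = -9000/22807 - 1607556/11245 = -36764734692/256464715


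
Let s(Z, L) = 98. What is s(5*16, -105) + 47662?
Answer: 47760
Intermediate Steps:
s(5*16, -105) + 47662 = 98 + 47662 = 47760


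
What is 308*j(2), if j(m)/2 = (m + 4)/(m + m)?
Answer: 924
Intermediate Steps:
j(m) = (4 + m)/m (j(m) = 2*((m + 4)/(m + m)) = 2*((4 + m)/((2*m))) = 2*((4 + m)*(1/(2*m))) = 2*((4 + m)/(2*m)) = (4 + m)/m)
308*j(2) = 308*((4 + 2)/2) = 308*((1/2)*6) = 308*3 = 924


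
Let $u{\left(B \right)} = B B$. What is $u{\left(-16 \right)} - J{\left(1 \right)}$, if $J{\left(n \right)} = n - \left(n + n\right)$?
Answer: $257$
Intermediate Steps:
$u{\left(B \right)} = B^{2}$
$J{\left(n \right)} = - n$ ($J{\left(n \right)} = n - 2 n = - n$)
$u{\left(-16 \right)} - J{\left(1 \right)} = \left(-16\right)^{2} - \left(-1\right) 1 = 256 - -1 = 256 + 1 = 257$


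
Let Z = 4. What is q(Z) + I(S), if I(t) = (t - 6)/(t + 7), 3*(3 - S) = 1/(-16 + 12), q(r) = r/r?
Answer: 86/121 ≈ 0.71074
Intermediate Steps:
q(r) = 1
S = 37/12 (S = 3 - 1/(3*(-16 + 12)) = 3 - ⅓/(-4) = 3 - ⅓*(-¼) = 3 + 1/12 = 37/12 ≈ 3.0833)
I(t) = (-6 + t)/(7 + t)
q(Z) + I(S) = 1 + (-6 + 37/12)/(7 + 37/12) = 1 - 35/12/(121/12) = 1 + (12/121)*(-35/12) = 1 - 35/121 = 86/121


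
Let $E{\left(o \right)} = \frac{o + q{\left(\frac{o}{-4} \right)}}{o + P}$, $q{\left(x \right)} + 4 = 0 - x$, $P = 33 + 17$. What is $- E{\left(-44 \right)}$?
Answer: $\frac{59}{6} \approx 9.8333$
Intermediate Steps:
$P = 50$
$q{\left(x \right)} = -4 - x$ ($q{\left(x \right)} = -4 + \left(0 - x\right) = -4 - x$)
$E{\left(o \right)} = \frac{-4 + \frac{5 o}{4}}{50 + o}$ ($E{\left(o \right)} = \frac{o - \left(4 + \frac{o}{-4}\right)}{o + 50} = \frac{o - \left(4 + o \left(- \frac{1}{4}\right)\right)}{50 + o} = \frac{o - \left(4 - \frac{o}{4}\right)}{50 + o} = \frac{o + \left(-4 + \frac{o}{4}\right)}{50 + o} = \frac{-4 + \frac{5 o}{4}}{50 + o}$)
$- E{\left(-44 \right)} = - \frac{-16 + 5 \left(-44\right)}{4 \left(50 - 44\right)} = - \frac{-16 - 220}{4 \cdot 6} = - \frac{-236}{4 \cdot 6} = \left(-1\right) \left(- \frac{59}{6}\right) = \frac{59}{6}$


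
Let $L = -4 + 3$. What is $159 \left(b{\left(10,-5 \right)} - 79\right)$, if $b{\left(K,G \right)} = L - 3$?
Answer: $-13197$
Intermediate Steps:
$L = -1$
$b{\left(K,G \right)} = -4$ ($b{\left(K,G \right)} = -1 - 3 = -4$)
$159 \left(b{\left(10,-5 \right)} - 79\right) = 159 \left(-4 - 79\right) = 159 \left(-83\right) = -13197$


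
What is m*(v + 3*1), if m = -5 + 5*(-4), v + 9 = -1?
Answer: 175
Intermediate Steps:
v = -10 (v = -9 - 1 = -10)
m = -25 (m = -5 - 20 = -25)
m*(v + 3*1) = -25*(-10 + 3*1) = -25*(-10 + 3) = -25*(-7) = 175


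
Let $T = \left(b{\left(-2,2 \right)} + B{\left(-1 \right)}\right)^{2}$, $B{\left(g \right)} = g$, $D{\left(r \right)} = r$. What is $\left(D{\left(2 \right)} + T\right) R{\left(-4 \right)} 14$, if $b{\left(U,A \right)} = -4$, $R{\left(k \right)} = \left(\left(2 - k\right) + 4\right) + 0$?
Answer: $3780$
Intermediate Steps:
$R{\left(k \right)} = 6 - k$ ($R{\left(k \right)} = \left(6 - k\right) + 0 = 6 - k$)
$T = 25$ ($T = \left(-4 - 1\right)^{2} = \left(-5\right)^{2} = 25$)
$\left(D{\left(2 \right)} + T\right) R{\left(-4 \right)} 14 = \left(2 + 25\right) \left(6 - -4\right) 14 = 27 \left(6 + 4\right) 14 = 27 \cdot 10 \cdot 14 = 270 \cdot 14 = 3780$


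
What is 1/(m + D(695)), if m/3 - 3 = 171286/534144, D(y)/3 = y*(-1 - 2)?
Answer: -89024/555958261 ≈ -0.00016013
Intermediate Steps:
D(y) = -9*y (D(y) = 3*(y*(-1 - 2)) = 3*(y*(-3)) = 3*(-3*y) = -9*y)
m = 886859/89024 (m = 9 + 3*(171286/534144) = 9 + 3*(171286*(1/534144)) = 9 + 3*(85643/267072) = 9 + 85643/89024 = 886859/89024 ≈ 9.9620)
1/(m + D(695)) = 1/(886859/89024 - 9*695) = 1/(886859/89024 - 6255) = 1/(-555958261/89024) = -89024/555958261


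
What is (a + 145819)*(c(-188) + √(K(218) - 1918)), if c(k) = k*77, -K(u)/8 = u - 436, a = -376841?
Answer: 3344274472 - 231022*I*√174 ≈ 3.3443e+9 - 3.0474e+6*I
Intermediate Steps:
K(u) = 3488 - 8*u (K(u) = -8*(u - 436) = -8*(-436 + u) = 3488 - 8*u)
c(k) = 77*k
(a + 145819)*(c(-188) + √(K(218) - 1918)) = (-376841 + 145819)*(77*(-188) + √((3488 - 8*218) - 1918)) = -231022*(-14476 + √((3488 - 1744) - 1918)) = -231022*(-14476 + √(1744 - 1918)) = -231022*(-14476 + √(-174)) = -231022*(-14476 + I*√174) = 3344274472 - 231022*I*√174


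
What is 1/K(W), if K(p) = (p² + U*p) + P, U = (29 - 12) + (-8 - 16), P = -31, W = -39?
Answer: 1/1763 ≈ 0.00056721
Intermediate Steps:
U = -7 (U = 17 - 24 = -7)
K(p) = -31 + p² - 7*p (K(p) = (p² - 7*p) - 31 = -31 + p² - 7*p)
1/K(W) = 1/(-31 + (-39)² - 7*(-39)) = 1/(-31 + 1521 + 273) = 1/1763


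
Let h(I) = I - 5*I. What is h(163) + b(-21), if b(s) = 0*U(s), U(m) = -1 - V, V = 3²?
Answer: -652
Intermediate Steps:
V = 9
h(I) = -4*I
U(m) = -10 (U(m) = -1 - 1*9 = -1 - 9 = -10)
b(s) = 0 (b(s) = 0*(-10) = 0)
h(163) + b(-21) = -4*163 + 0 = -652 + 0 = -652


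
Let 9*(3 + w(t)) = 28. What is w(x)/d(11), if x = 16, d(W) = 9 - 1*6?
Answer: 1/27 ≈ 0.037037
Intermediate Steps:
d(W) = 3 (d(W) = 9 - 6 = 3)
w(t) = ⅑ (w(t) = -3 + (⅑)*28 = -3 + 28/9 = ⅑)
w(x)/d(11) = (⅑)/3 = (⅑)*(⅓) = 1/27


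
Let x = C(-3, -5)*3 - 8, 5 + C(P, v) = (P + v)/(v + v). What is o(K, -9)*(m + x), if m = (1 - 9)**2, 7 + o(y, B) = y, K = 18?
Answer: 2387/5 ≈ 477.40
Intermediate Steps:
o(y, B) = -7 + y
C(P, v) = -5 + (P + v)/(2*v) (C(P, v) = -5 + (P + v)/(v + v) = -5 + (P + v)/((2*v)) = -5 + (P + v)*(1/(2*v)) = -5 + (P + v)/(2*v))
m = 64 (m = (-8)**2 = 64)
x = -103/5 (x = ((1/2)*(-3 - 9*(-5))/(-5))*3 - 8 = ((1/2)*(-1/5)*(-3 + 45))*3 - 8 = ((1/2)*(-1/5)*42)*3 - 8 = -21/5*3 - 8 = -63/5 - 8 = -103/5 ≈ -20.600)
o(K, -9)*(m + x) = (-7 + 18)*(64 - 103/5) = 11*(217/5) = 2387/5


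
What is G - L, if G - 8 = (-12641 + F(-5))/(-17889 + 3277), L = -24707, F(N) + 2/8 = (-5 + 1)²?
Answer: 1444592821/58448 ≈ 24716.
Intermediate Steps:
F(N) = 63/4 (F(N) = -¼ + (-5 + 1)² = -¼ + (-4)² = -¼ + 16 = 63/4)
G = 518085/58448 (G = 8 + (-12641 + 63/4)/(-17889 + 3277) = 8 - 50501/4/(-14612) = 8 - 50501/4*(-1/14612) = 8 + 50501/58448 = 518085/58448 ≈ 8.8640)
G - L = 518085/58448 - 1*(-24707) = 518085/58448 + 24707 = 1444592821/58448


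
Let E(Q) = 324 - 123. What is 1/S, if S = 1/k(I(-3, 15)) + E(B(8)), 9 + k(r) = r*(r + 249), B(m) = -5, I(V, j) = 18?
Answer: 4797/964198 ≈ 0.0049751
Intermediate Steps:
k(r) = -9 + r*(249 + r) (k(r) = -9 + r*(r + 249) = -9 + r*(249 + r))
E(Q) = 201
S = 964198/4797 (S = 1/(-9 + 18**2 + 249*18) + 201 = 1/(-9 + 324 + 4482) + 201 = 1/4797 + 201 = 964198/4797 ≈ 201.00)
1/S = 1/(964198/4797) = 4797/964198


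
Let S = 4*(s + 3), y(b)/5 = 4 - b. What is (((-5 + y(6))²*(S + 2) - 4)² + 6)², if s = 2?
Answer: 598434552778084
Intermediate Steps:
y(b) = 20 - 5*b (y(b) = 5*(4 - b) = 20 - 5*b)
S = 20 (S = 4*(2 + 3) = 4*5 = 20)
(((-5 + y(6))²*(S + 2) - 4)² + 6)² = (((-5 + (20 - 5*6))²*(20 + 2) - 4)² + 6)² = (((-5 + (20 - 30))²*22 - 4)² + 6)² = (((-5 - 10)²*22 - 4)² + 6)² = (((-15)²*22 - 4)² + 6)² = ((225*22 - 4)² + 6)² = ((4950 - 4)² + 6)² = (4946² + 6)² = (24462916 + 6)² = 24462922² = 598434552778084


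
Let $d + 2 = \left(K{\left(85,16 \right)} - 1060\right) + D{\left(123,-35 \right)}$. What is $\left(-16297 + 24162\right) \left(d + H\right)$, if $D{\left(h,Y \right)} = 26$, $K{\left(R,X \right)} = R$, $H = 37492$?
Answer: $287394965$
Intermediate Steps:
$d = -951$ ($d = -2 + \left(\left(85 - 1060\right) + 26\right) = -2 + \left(-975 + 26\right) = -2 - 949 = -951$)
$\left(-16297 + 24162\right) \left(d + H\right) = \left(-16297 + 24162\right) \left(-951 + 37492\right) = 7865 \cdot 36541 = 287394965$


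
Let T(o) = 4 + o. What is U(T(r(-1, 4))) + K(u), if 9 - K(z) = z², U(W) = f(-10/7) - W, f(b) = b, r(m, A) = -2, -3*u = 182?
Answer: -231517/63 ≈ -3674.9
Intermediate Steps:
u = -182/3 (u = -⅓*182 = -182/3 ≈ -60.667)
U(W) = -10/7 - W
K(z) = 9 - z²
U(T(r(-1, 4))) + K(u) = (-10/7 - (4 - 2)) + (9 - (-182/3)²) = (-10/7 - 1*2) + (9 - 1*33124/9) = (-10/7 - 2) + (9 - 33124/9) = -24/7 - 33043/9 = -231517/63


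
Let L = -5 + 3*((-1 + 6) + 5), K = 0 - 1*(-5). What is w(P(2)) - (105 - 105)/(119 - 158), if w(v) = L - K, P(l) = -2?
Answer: 20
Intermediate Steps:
K = 5 (K = 0 + 5 = 5)
L = 25 (L = -5 + 3*(5 + 5) = -5 + 3*10 = -5 + 30 = 25)
w(v) = 20 (w(v) = 25 - 1*5 = 25 - 5 = 20)
w(P(2)) - (105 - 105)/(119 - 158) = 20 - (105 - 105)/(119 - 158) = 20 - 0/(-39) = 20 - 0*(-1)/39 = 20 - 1*0 = 20 + 0 = 20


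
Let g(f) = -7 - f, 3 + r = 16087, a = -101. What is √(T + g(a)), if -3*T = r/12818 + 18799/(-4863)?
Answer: √92155103458919371/31166967 ≈ 9.7401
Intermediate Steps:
r = 16084 (r = -3 + 16087 = 16084)
T = 81374545/93500901 (T = -(16084/12818 + 18799/(-4863))/3 = -(16084*(1/12818) + 18799*(-1/4863))/3 = -(8042/6409 - 18799/4863)/3 = -⅓*(-81374545/31166967) = 81374545/93500901 ≈ 0.87031)
√(T + g(a)) = √(81374545/93500901 + (-7 - 1*(-101))) = √(81374545/93500901 + (-7 + 101)) = √(81374545/93500901 + 94) = √(8870459239/93500901) = √92155103458919371/31166967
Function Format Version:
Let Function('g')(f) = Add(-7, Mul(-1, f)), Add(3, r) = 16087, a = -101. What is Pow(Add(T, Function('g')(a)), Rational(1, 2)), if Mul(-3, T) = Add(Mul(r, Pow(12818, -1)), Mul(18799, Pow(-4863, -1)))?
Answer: Mul(Rational(1, 31166967), Pow(92155103458919371, Rational(1, 2))) ≈ 9.7401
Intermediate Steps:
r = 16084 (r = Add(-3, 16087) = 16084)
T = Rational(81374545, 93500901) (T = Mul(Rational(-1, 3), Add(Mul(16084, Pow(12818, -1)), Mul(18799, Pow(-4863, -1)))) = Mul(Rational(-1, 3), Add(Mul(16084, Rational(1, 12818)), Mul(18799, Rational(-1, 4863)))) = Mul(Rational(-1, 3), Add(Rational(8042, 6409), Rational(-18799, 4863))) = Mul(Rational(-1, 3), Rational(-81374545, 31166967)) = Rational(81374545, 93500901) ≈ 0.87031)
Pow(Add(T, Function('g')(a)), Rational(1, 2)) = Pow(Add(Rational(81374545, 93500901), Add(-7, Mul(-1, -101))), Rational(1, 2)) = Pow(Add(Rational(81374545, 93500901), Add(-7, 101)), Rational(1, 2)) = Pow(Add(Rational(81374545, 93500901), 94), Rational(1, 2)) = Pow(Rational(8870459239, 93500901), Rational(1, 2)) = Mul(Rational(1, 31166967), Pow(92155103458919371, Rational(1, 2)))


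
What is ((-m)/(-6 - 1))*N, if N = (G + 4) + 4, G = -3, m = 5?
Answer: 25/7 ≈ 3.5714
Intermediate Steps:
N = 5 (N = (-3 + 4) + 4 = 1 + 4 = 5)
((-m)/(-6 - 1))*N = ((-1*5)/(-6 - 1))*5 = -5/(-7)*5 = -5*(-1/7)*5 = (5/7)*5 = 25/7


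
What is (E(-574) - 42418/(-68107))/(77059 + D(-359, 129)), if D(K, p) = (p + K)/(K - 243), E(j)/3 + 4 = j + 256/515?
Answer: -9142285133912/406781320505885 ≈ -0.022475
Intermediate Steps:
E(j) = -5412/515 + 3*j (E(j) = -12 + 3*(j + 256/515) = -12 + 3*(256/515 + j) = -12 + (768/515 + 3*j) = -5412/515 + 3*j)
D(K, p) = (K + p)/(-243 + K)
(E(-574) - 42418/(-68107))/(77059 + D(-359, 129)) = ((-5412/515 + 3*(-574)) - 42418/(-68107))/(77059 + (-359 + 129)/(-243 - 359)) = ((-5412/515 - 1722) - 42418*(-1/68107))/(77059 - 230/(-602)) = (-892242/515 + 42418/68107)/(77059 - 1/602*(-230)) = -60746080624/(35075105*(77059 + 115/301)) = -60746080624/(35075105*23194874/301) = -60746080624/35075105*301/23194874 = -9142285133912/406781320505885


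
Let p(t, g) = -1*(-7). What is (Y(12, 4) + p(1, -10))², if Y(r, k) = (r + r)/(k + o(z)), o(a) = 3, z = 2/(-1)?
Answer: 5329/49 ≈ 108.76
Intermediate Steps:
z = -2 (z = 2*(-1) = -2)
p(t, g) = 7
Y(r, k) = 2*r/(3 + k) (Y(r, k) = (r + r)/(k + 3) = (2*r)/(3 + k) = 2*r/(3 + k))
(Y(12, 4) + p(1, -10))² = (2*12/(3 + 4) + 7)² = (2*12/7 + 7)² = (2*12*(⅐) + 7)² = (24/7 + 7)² = (73/7)² = 5329/49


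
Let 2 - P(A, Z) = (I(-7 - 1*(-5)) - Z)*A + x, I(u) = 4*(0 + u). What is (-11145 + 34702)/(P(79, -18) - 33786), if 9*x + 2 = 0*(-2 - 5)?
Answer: -212013/311164 ≈ -0.68135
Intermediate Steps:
I(u) = 4*u
x = -2/9 (x = -2/9 + (0*(-2 - 5))/9 = -2/9 + (0*(-7))/9 = -2/9 + (1/9)*0 = -2/9 + 0 = -2/9 ≈ -0.22222)
P(A, Z) = 20/9 - A*(-8 - Z) (P(A, Z) = 2 - ((4*(-7 - 1*(-5)) - Z)*A - 2/9) = 2 - ((4*(-7 + 5) - Z)*A - 2/9) = 2 - ((4*(-2) - Z)*A - 2/9) = 2 - ((-8 - Z)*A - 2/9) = 2 - (A*(-8 - Z) - 2/9) = 2 - (-2/9 + A*(-8 - Z)) = 2 + (2/9 - A*(-8 - Z)) = 20/9 - A*(-8 - Z))
(-11145 + 34702)/(P(79, -18) - 33786) = (-11145 + 34702)/((20/9 + 8*79 + 79*(-18)) - 33786) = 23557/((20/9 + 632 - 1422) - 33786) = 23557/(-7090/9 - 33786) = 23557/(-311164/9) = 23557*(-9/311164) = -212013/311164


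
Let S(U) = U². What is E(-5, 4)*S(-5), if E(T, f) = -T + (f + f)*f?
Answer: 925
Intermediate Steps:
E(T, f) = -T + 2*f² (E(T, f) = -T + (2*f)*f = -T + 2*f²)
E(-5, 4)*S(-5) = (-1*(-5) + 2*4²)*(-5)² = (5 + 2*16)*25 = (5 + 32)*25 = 37*25 = 925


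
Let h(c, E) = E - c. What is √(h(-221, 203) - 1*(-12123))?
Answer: √12547 ≈ 112.01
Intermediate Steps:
√(h(-221, 203) - 1*(-12123)) = √((203 - 1*(-221)) - 1*(-12123)) = √((203 + 221) + 12123) = √(424 + 12123) = √12547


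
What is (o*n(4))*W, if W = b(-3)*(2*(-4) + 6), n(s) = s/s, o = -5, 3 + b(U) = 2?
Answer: -10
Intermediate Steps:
b(U) = -1 (b(U) = -3 + 2 = -1)
n(s) = 1
W = 2 (W = -(2*(-4) + 6) = -(-8 + 6) = -1*(-2) = 2)
(o*n(4))*W = -5*1*2 = -5*2 = -10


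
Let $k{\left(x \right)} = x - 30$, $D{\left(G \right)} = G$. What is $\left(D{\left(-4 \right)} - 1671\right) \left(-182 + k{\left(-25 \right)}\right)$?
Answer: $396975$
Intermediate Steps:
$k{\left(x \right)} = -30 + x$ ($k{\left(x \right)} = x - 30 = -30 + x$)
$\left(D{\left(-4 \right)} - 1671\right) \left(-182 + k{\left(-25 \right)}\right) = \left(-4 - 1671\right) \left(-182 - 55\right) = - 1675 \left(-182 - 55\right) = \left(-1675\right) \left(-237\right) = 396975$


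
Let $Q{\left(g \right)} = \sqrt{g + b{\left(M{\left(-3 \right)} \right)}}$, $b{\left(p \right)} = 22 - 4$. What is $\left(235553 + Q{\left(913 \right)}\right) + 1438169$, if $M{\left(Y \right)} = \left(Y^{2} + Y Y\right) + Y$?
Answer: $1673722 + 7 \sqrt{19} \approx 1.6738 \cdot 10^{6}$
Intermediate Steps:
$M{\left(Y \right)} = Y + 2 Y^{2}$ ($M{\left(Y \right)} = \left(Y^{2} + Y^{2}\right) + Y = 2 Y^{2} + Y = Y + 2 Y^{2}$)
$b{\left(p \right)} = 18$ ($b{\left(p \right)} = 22 - 4 = 18$)
$Q{\left(g \right)} = \sqrt{18 + g}$ ($Q{\left(g \right)} = \sqrt{g + 18} = \sqrt{18 + g}$)
$\left(235553 + Q{\left(913 \right)}\right) + 1438169 = \left(235553 + \sqrt{18 + 913}\right) + 1438169 = \left(235553 + \sqrt{931}\right) + 1438169 = \left(235553 + 7 \sqrt{19}\right) + 1438169 = 1673722 + 7 \sqrt{19}$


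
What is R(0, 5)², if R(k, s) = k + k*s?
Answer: 0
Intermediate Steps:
R(0, 5)² = (0*(1 + 5))² = (0*6)² = 0² = 0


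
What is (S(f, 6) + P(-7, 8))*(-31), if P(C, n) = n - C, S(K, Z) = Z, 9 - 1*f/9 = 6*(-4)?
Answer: -651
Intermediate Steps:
f = 297 (f = 81 - 54*(-4) = 81 - 9*(-24) = 81 + 216 = 297)
(S(f, 6) + P(-7, 8))*(-31) = (6 + (8 - 1*(-7)))*(-31) = (6 + (8 + 7))*(-31) = (6 + 15)*(-31) = 21*(-31) = -651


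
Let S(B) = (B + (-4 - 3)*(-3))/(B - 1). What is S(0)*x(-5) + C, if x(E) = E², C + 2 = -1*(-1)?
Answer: -526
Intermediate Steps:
C = -1 (C = -2 - 1*(-1) = -2 + 1 = -1)
S(B) = (21 + B)/(-1 + B) (S(B) = (B - 7*(-3))/(-1 + B) = (B + 21)/(-1 + B) = (21 + B)/(-1 + B))
S(0)*x(-5) + C = ((21 + 0)/(-1 + 0))*(-5)² - 1 = (21/(-1))*25 - 1 = -1*21*25 - 1 = -21*25 - 1 = -525 - 1 = -526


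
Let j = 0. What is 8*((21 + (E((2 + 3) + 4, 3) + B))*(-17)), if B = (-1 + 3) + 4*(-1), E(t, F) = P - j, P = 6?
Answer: -3400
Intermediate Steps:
E(t, F) = 6 (E(t, F) = 6 - 1*0 = 6 + 0 = 6)
B = -2 (B = 2 - 4 = -2)
8*((21 + (E((2 + 3) + 4, 3) + B))*(-17)) = 8*((21 + (6 - 2))*(-17)) = 8*((21 + 4)*(-17)) = 8*(25*(-17)) = 8*(-425) = -3400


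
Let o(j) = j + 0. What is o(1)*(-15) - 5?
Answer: -20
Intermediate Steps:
o(j) = j
o(1)*(-15) - 5 = 1*(-15) - 5 = -15 - 5 = -20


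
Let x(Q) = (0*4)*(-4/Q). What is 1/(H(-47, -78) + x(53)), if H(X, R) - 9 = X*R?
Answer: 1/3675 ≈ 0.00027211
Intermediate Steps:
H(X, R) = 9 + R*X (H(X, R) = 9 + X*R = 9 + R*X)
x(Q) = 0 (x(Q) = 0*(-4/Q) = 0)
1/(H(-47, -78) + x(53)) = 1/((9 - 78*(-47)) + 0) = 1/((9 + 3666) + 0) = 1/(3675 + 0) = 1/3675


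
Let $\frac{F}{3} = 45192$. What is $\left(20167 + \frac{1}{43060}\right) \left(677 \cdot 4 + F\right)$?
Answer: $\frac{30021145986991}{10765} \approx 2.7888 \cdot 10^{9}$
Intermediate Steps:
$F = 135576$ ($F = 3 \cdot 45192 = 135576$)
$\left(20167 + \frac{1}{43060}\right) \left(677 \cdot 4 + F\right) = \left(20167 + \frac{1}{43060}\right) \left(677 \cdot 4 + 135576\right) = \left(20167 + \frac{1}{43060}\right) \left(2708 + 135576\right) = \frac{868391021}{43060} \cdot 138284 = \frac{30021145986991}{10765}$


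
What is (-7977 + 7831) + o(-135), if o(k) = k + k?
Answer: -416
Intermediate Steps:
o(k) = 2*k
(-7977 + 7831) + o(-135) = (-7977 + 7831) + 2*(-135) = -146 - 270 = -416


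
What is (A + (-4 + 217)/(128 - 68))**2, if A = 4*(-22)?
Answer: 2852721/400 ≈ 7131.8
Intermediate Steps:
A = -88
(A + (-4 + 217)/(128 - 68))**2 = (-88 + (-4 + 217)/(128 - 68))**2 = (-88 + 213/60)**2 = (-88 + 213*(1/60))**2 = (-88 + 71/20)**2 = (-1689/20)**2 = 2852721/400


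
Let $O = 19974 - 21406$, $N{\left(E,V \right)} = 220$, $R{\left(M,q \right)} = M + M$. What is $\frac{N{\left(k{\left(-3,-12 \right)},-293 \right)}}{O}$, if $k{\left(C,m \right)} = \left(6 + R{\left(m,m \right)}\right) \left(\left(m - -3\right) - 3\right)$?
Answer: $- \frac{55}{358} \approx -0.15363$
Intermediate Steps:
$R{\left(M,q \right)} = 2 M$
$k{\left(C,m \right)} = m \left(6 + 2 m\right)$ ($k{\left(C,m \right)} = \left(6 + 2 m\right) \left(\left(m - -3\right) - 3\right) = \left(6 + 2 m\right) \left(\left(m + 3\right) - 3\right) = \left(6 + 2 m\right) \left(\left(3 + m\right) - 3\right) = \left(6 + 2 m\right) m = m \left(6 + 2 m\right)$)
$O = -1432$ ($O = 19974 - 21406 = -1432$)
$\frac{N{\left(k{\left(-3,-12 \right)},-293 \right)}}{O} = \frac{220}{-1432} = 220 \left(- \frac{1}{1432}\right) = - \frac{55}{358}$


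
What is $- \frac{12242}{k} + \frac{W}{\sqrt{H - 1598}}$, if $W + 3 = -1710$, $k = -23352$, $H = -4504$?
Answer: $\frac{6121}{11676} + \frac{571 i \sqrt{678}}{678} \approx 0.52424 + 21.929 i$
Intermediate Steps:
$W = -1713$ ($W = -3 - 1710 = -1713$)
$- \frac{12242}{k} + \frac{W}{\sqrt{H - 1598}} = - \frac{12242}{-23352} - \frac{1713}{\sqrt{-4504 - 1598}} = \left(-12242\right) \left(- \frac{1}{23352}\right) - \frac{1713}{\sqrt{-6102}} = \frac{6121}{11676} - \frac{1713}{3 i \sqrt{678}} = \frac{6121}{11676} - 1713 \left(- \frac{i \sqrt{678}}{2034}\right) = \frac{6121}{11676} + \frac{571 i \sqrt{678}}{678}$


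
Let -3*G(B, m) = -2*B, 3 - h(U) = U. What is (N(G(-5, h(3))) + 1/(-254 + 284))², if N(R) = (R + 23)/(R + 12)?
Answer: 201601/38025 ≈ 5.3018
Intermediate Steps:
h(U) = 3 - U
G(B, m) = 2*B/3 (G(B, m) = -(-2)*B/3 = 2*B/3)
N(R) = (23 + R)/(12 + R)
(N(G(-5, h(3))) + 1/(-254 + 284))² = ((23 + (⅔)*(-5))/(12 + (⅔)*(-5)) + 1/(-254 + 284))² = ((23 - 10/3)/(12 - 10/3) + 1/30)² = ((59/3)/(26/3) + 1/30)² = ((3/26)*(59/3) + 1/30)² = (59/26 + 1/30)² = (449/195)² = 201601/38025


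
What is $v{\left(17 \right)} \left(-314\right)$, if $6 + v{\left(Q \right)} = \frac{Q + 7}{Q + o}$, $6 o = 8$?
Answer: $\frac{81012}{55} \approx 1472.9$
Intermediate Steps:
$o = \frac{4}{3}$ ($o = \frac{1}{6} \cdot 8 = \frac{4}{3} \approx 1.3333$)
$v{\left(Q \right)} = -6 + \frac{7 + Q}{\frac{4}{3} + Q}$ ($v{\left(Q \right)} = -6 + \frac{Q + 7}{Q + \frac{4}{3}} = -6 + \frac{7 + Q}{\frac{4}{3} + Q}$)
$v{\left(17 \right)} \left(-314\right) = \frac{3 \left(-1 - 85\right)}{4 + 3 \cdot 17} \left(-314\right) = \frac{3 \left(-1 - 85\right)}{4 + 51} \left(-314\right) = 3 \cdot \frac{1}{55} \left(-86\right) \left(-314\right) = \left(- \frac{258}{55}\right) \left(-314\right) = \frac{81012}{55}$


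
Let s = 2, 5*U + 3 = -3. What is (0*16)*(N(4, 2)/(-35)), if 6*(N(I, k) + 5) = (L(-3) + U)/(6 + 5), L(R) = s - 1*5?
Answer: 0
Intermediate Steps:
U = -6/5 (U = -⅗ + (⅕)*(-3) = -⅗ - ⅗ = -6/5 ≈ -1.2000)
L(R) = -3 (L(R) = 2 - 1*5 = 2 - 5 = -3)
N(I, k) = -557/110 (N(I, k) = -5 + ((-3 - 6/5)/(6 + 5))/6 = -5 + (-21/5/11)/6 = -5 + (-21/5*1/11)/6 = -5 + (⅙)*(-21/55) = -5 - 7/110 = -557/110)
(0*16)*(N(4, 2)/(-35)) = (0*16)*(-557/110/(-35)) = 0*(-557/110*(-1/35)) = 0*(557/3850) = 0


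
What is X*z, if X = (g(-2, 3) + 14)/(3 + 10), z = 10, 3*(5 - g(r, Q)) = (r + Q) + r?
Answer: 580/39 ≈ 14.872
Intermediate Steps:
g(r, Q) = 5 - 2*r/3 - Q/3 (g(r, Q) = 5 - ((r + Q) + r)/3 = 5 - ((Q + r) + r)/3 = 5 - (Q + 2*r)/3 = 5 + (-2*r/3 - Q/3) = 5 - 2*r/3 - Q/3)
X = 58/39 (X = ((5 - 2/3*(-2) - 1/3*3) + 14)/(3 + 10) = ((5 + 4/3 - 1) + 14)/13 = (16/3 + 14)*(1/13) = (58/3)*(1/13) = 58/39 ≈ 1.4872)
X*z = (58/39)*10 = 580/39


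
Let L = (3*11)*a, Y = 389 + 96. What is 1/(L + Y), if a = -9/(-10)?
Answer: 10/5147 ≈ 0.0019429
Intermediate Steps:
a = 9/10 (a = -9*(-1/10) = 9/10 ≈ 0.90000)
Y = 485
L = 297/10 (L = (3*11)*(9/10) = 33*(9/10) = 297/10 ≈ 29.700)
1/(L + Y) = 1/(297/10 + 485) = 1/(5147/10) = 10/5147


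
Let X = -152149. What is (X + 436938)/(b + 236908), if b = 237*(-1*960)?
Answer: 284789/9388 ≈ 30.335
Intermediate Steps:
b = -227520 (b = 237*(-960) = -227520)
(X + 436938)/(b + 236908) = (-152149 + 436938)/(-227520 + 236908) = 284789/9388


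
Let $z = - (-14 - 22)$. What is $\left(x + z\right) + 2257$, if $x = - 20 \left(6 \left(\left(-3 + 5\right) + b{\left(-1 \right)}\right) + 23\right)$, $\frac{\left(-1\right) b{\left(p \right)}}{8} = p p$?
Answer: $2553$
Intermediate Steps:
$b{\left(p \right)} = - 8 p^{2}$ ($b{\left(p \right)} = - 8 p p = - 8 p^{2}$)
$z = 36$ ($z = \left(-1\right) \left(-36\right) = 36$)
$x = 260$ ($x = - 20 \left(6 \left(\left(-3 + 5\right) - 8 \left(-1\right)^{2}\right) + 23\right) = - 20 \left(6 \left(2 - 8\right) + 23\right) = - 20 \left(6 \left(-6\right) + 23\right) = - 20 \left(-36 + 23\right) = \left(-20\right) \left(-13\right) = 260$)
$\left(x + z\right) + 2257 = \left(260 + 36\right) + 2257 = 296 + 2257 = 2553$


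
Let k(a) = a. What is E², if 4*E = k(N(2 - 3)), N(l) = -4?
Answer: 1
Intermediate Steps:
E = -1 (E = (¼)*(-4) = -1)
E² = (-1)² = 1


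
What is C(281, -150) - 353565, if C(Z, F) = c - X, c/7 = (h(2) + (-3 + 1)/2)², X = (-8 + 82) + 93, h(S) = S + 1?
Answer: -353704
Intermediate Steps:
h(S) = 1 + S
X = 167 (X = 74 + 93 = 167)
c = 28 (c = 7*((1 + 2) + (-3 + 1)/2)² = 7*(3 - 2*½)² = 7*(3 - 1)² = 7*2² = 7*4 = 28)
C(Z, F) = -139 (C(Z, F) = 28 - 1*167 = 28 - 167 = -139)
C(281, -150) - 353565 = -139 - 353565 = -353704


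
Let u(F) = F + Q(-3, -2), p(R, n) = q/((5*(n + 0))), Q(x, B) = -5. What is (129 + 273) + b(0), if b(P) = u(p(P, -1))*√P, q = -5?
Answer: 402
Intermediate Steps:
p(R, n) = -1/n (p(R, n) = -5*1/(5*(n + 0)) = -5*1/(5*n) = -1/n)
u(F) = -5 + F (u(F) = F - 5 = -5 + F)
b(P) = -4*√P (b(P) = (-5 - 1/(-1))*√P = (-5 - 1*(-1))*√P = (-5 + 1)*√P = -4*√P)
(129 + 273) + b(0) = (129 + 273) - 4*√0 = 402 - 4*0 = 402 + 0 = 402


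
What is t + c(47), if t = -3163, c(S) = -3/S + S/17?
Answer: -2525079/799 ≈ -3160.3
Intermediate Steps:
c(S) = -3/S + S/17 (c(S) = -3/S + S*(1/17) = -3/S + S/17)
t + c(47) = -3163 + (-3/47 + (1/17)*47) = -3163 + (-3*1/47 + 47/17) = -3163 + (-3/47 + 47/17) = -3163 + 2158/799 = -2525079/799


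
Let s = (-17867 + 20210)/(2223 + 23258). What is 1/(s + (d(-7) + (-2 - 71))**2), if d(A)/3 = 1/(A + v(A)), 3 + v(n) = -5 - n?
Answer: 1630784/8780112641 ≈ 0.00018574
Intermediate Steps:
v(n) = -8 - n (v(n) = -3 + (-5 - n) = -8 - n)
d(A) = -3/8 (d(A) = 3/(A + (-8 - A)) = 3/(-8) = 3*(-1/8) = -3/8)
s = 2343/25481 ≈ 0.091951
1/(s + (d(-7) + (-2 - 71))**2) = 1/(2343/25481 + (-3/8 + (-2 - 71))**2) = 1/(2343/25481 + (-3/8 - 73)**2) = 1/(2343/25481 + (-587/8)**2) = 1/(2343/25481 + 344569/64) = 1/(8780112641/1630784) = 1630784/8780112641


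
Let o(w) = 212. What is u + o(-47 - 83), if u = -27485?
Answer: -27273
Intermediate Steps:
u + o(-47 - 83) = -27485 + 212 = -27273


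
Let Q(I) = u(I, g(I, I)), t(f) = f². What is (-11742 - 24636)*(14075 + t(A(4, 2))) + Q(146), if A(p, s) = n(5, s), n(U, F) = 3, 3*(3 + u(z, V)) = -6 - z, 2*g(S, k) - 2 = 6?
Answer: -1537043417/3 ≈ -5.1235e+8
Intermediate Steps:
g(S, k) = 4 (g(S, k) = 1 + (½)*6 = 1 + 3 = 4)
u(z, V) = -5 - z/3 (u(z, V) = -3 + (-6 - z)/3 = -3 + (-2 - z/3) = -5 - z/3)
A(p, s) = 3
Q(I) = -5 - I/3
(-11742 - 24636)*(14075 + t(A(4, 2))) + Q(146) = (-11742 - 24636)*(14075 + 3²) + (-5 - ⅓*146) = -36378*(14075 + 9) + (-5 - 146/3) = -36378*14084 - 161/3 = -512347752 - 161/3 = -1537043417/3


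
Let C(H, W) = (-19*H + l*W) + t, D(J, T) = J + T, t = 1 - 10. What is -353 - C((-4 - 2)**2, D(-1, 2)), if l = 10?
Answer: 330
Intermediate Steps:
t = -9
C(H, W) = -9 - 19*H + 10*W (C(H, W) = (-19*H + 10*W) - 9 = -9 - 19*H + 10*W)
-353 - C((-4 - 2)**2, D(-1, 2)) = -353 - (-9 - 19*(-4 - 2)**2 + 10*(-1 + 2)) = -353 - (-9 - 19*(-6)**2 + 10*1) = -353 - (-9 - 19*36 + 10) = -353 - (-9 - 684 + 10) = -353 - 1*(-683) = -353 + 683 = 330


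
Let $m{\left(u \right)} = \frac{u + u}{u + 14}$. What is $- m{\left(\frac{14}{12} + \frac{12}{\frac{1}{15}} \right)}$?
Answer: $- \frac{2174}{1171} \approx -1.8565$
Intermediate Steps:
$m{\left(u \right)} = \frac{2 u}{14 + u}$
$- m{\left(\frac{14}{12} + \frac{12}{\frac{1}{15}} \right)} = - \frac{2 \left(\frac{14}{12} + \frac{12}{\frac{1}{15}}\right)}{14 + \left(\frac{14}{12} + \frac{12}{\frac{1}{15}}\right)} = - \frac{2 \left(14 \cdot \frac{1}{12} + 12 \frac{1}{\frac{1}{15}}\right)}{14 + \left(14 \cdot \frac{1}{12} + 12 \frac{1}{\frac{1}{15}}\right)} = - \frac{2 \left(\frac{7}{6} + 12 \cdot 15\right)}{14 + \left(\frac{7}{6} + 12 \cdot 15\right)} = - \frac{2 \left(\frac{7}{6} + 180\right)}{14 + \left(\frac{7}{6} + 180\right)} = - \frac{2 \cdot 1087}{6 \left(14 + \frac{1087}{6}\right)} = - \frac{2 \cdot 1087}{6 \cdot \frac{1171}{6}} = - \frac{2 \cdot 1087 \cdot 6}{6 \cdot 1171} = \left(-1\right) \frac{2174}{1171} = - \frac{2174}{1171}$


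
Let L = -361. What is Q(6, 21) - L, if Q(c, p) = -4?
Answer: 357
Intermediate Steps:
Q(6, 21) - L = -4 - 1*(-361) = -4 + 361 = 357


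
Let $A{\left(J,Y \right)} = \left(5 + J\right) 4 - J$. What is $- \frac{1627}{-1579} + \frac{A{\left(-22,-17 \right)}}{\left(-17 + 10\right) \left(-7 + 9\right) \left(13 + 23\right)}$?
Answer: $\frac{446321}{397908} \approx 1.1217$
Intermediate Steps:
$A{\left(J,Y \right)} = 20 + 3 J$ ($A{\left(J,Y \right)} = \left(20 + 4 J\right) - J = 20 + 3 J$)
$- \frac{1627}{-1579} + \frac{A{\left(-22,-17 \right)}}{\left(-17 + 10\right) \left(-7 + 9\right) \left(13 + 23\right)} = - \frac{1627}{-1579} + \frac{20 + 3 \left(-22\right)}{\left(-17 + 10\right) \left(-7 + 9\right) \left(13 + 23\right)} = \left(-1627\right) \left(- \frac{1}{1579}\right) + \frac{20 - 66}{\left(-7\right) 2 \cdot 36} = \frac{1627}{1579} - \frac{46}{\left(-14\right) 36} = \frac{1627}{1579} - \frac{46}{-504} = \frac{1627}{1579} - - \frac{23}{252} = \frac{1627}{1579} + \frac{23}{252} = \frac{446321}{397908}$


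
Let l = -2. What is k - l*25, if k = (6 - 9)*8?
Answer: 26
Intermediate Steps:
k = -24 (k = -3*8 = -24)
k - l*25 = -24 - (-2)*25 = -24 - 1*(-50) = -24 + 50 = 26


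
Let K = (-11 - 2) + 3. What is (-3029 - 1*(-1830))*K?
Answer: 11990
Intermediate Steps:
K = -10 (K = -13 + 3 = -10)
(-3029 - 1*(-1830))*K = (-3029 - 1*(-1830))*(-10) = (-3029 + 1830)*(-10) = -1199*(-10) = 11990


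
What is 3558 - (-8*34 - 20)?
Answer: 3850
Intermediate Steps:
3558 - (-8*34 - 20) = 3558 - (-272 - 20) = 3558 - 1*(-292) = 3558 + 292 = 3850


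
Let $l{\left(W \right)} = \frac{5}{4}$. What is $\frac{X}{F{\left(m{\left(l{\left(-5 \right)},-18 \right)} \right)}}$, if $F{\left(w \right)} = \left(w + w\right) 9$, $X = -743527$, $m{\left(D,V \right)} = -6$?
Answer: $\frac{743527}{108} \approx 6884.5$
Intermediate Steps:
$l{\left(W \right)} = \frac{5}{4}$ ($l{\left(W \right)} = 5 \cdot \frac{1}{4} = \frac{5}{4}$)
$F{\left(w \right)} = 18 w$ ($F{\left(w \right)} = 2 w 9 = 18 w$)
$\frac{X}{F{\left(m{\left(l{\left(-5 \right)},-18 \right)} \right)}} = - \frac{743527}{18 \left(-6\right)} = - \frac{743527}{-108} = \left(-743527\right) \left(- \frac{1}{108}\right) = \frac{743527}{108}$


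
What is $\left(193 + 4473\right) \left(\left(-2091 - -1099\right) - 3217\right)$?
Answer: $-19639194$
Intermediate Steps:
$\left(193 + 4473\right) \left(\left(-2091 - -1099\right) - 3217\right) = 4666 \left(\left(-2091 + 1099\right) - 3217\right) = 4666 \left(-992 - 3217\right) = 4666 \left(-4209\right) = -19639194$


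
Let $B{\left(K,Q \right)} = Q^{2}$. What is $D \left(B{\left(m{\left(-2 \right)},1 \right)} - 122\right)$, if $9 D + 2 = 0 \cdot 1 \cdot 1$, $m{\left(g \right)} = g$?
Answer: $\frac{242}{9} \approx 26.889$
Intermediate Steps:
$D = - \frac{2}{9}$ ($D = - \frac{2}{9} + \frac{0 \cdot 1 \cdot 1}{9} = - \frac{2}{9} + \frac{0 \cdot 1}{9} = - \frac{2}{9} + \frac{1}{9} \cdot 0 = - \frac{2}{9} + 0 = - \frac{2}{9} \approx -0.22222$)
$D \left(B{\left(m{\left(-2 \right)},1 \right)} - 122\right) = - \frac{2 \left(1^{2} - 122\right)}{9} = - \frac{2 \left(1 - 122\right)}{9} = \left(- \frac{2}{9}\right) \left(-121\right) = \frac{242}{9}$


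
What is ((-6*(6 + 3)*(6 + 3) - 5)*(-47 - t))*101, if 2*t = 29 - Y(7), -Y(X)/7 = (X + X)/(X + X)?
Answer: 3223415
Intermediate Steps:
Y(X) = -7 (Y(X) = -7*(X + X)/(X + X) = -7*2*X/(2*X) = -7*2*X*1/(2*X) = -7*1 = -7)
t = 18 (t = (29 - 1*(-7))/2 = (29 + 7)/2 = (½)*36 = 18)
((-6*(6 + 3)*(6 + 3) - 5)*(-47 - t))*101 = ((-6*(6 + 3)*(6 + 3) - 5)*(-47 - 1*18))*101 = ((-54*9 - 5)*(-47 - 18))*101 = ((-6*81 - 5)*(-65))*101 = ((-486 - 5)*(-65))*101 = -491*(-65)*101 = 31915*101 = 3223415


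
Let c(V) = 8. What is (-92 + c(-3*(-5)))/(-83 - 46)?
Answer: 28/43 ≈ 0.65116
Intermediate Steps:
(-92 + c(-3*(-5)))/(-83 - 46) = (-92 + 8)/(-83 - 46) = -84/(-129) = -84*(-1/129) = 28/43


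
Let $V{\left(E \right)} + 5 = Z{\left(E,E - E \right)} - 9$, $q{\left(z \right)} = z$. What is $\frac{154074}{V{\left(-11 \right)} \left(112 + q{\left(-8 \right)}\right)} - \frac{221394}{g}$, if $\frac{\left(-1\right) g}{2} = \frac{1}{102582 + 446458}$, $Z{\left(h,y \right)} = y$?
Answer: $\frac{44245714803603}{728} \approx 6.0777 \cdot 10^{10}$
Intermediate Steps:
$V{\left(E \right)} = -14$ ($V{\left(E \right)} = -5 + \left(\left(E - E\right) - 9\right) = -5 + \left(0 - 9\right) = -5 - 9 = -14$)
$g = - \frac{1}{274520}$ ($g = - \frac{2}{102582 + 446458} = - \frac{2}{549040} = \left(-2\right) \frac{1}{549040} = - \frac{1}{274520} \approx -3.6427 \cdot 10^{-6}$)
$\frac{154074}{V{\left(-11 \right)} \left(112 + q{\left(-8 \right)}\right)} - \frac{221394}{g} = \frac{154074}{\left(-14\right) \left(112 - 8\right)} - \frac{221394}{- \frac{1}{274520}} = \frac{154074}{\left(-14\right) 104} - -60777080880 = \frac{154074}{-1456} + 60777080880 = 154074 \left(- \frac{1}{1456}\right) + 60777080880 = - \frac{77037}{728} + 60777080880 = \frac{44245714803603}{728}$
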